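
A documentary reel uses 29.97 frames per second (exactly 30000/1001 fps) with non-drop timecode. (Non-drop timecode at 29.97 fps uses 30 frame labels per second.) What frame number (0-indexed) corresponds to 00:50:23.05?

90695

Total seconds to the label: (0 × 3600 + 50 × 60 + 23) = 3023.
Frame index = 3023 × 30 + 5 = 90695.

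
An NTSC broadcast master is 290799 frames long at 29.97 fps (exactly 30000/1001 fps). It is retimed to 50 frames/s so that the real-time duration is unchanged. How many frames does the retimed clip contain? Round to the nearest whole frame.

485150 frames

Frames at target rate = 290799 × (50) / (30000/1001) = 97029933/200 ≈ 485149.665.
Nearest whole frame: 485150.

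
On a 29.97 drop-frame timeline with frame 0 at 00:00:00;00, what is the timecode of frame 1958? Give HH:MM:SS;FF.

Ten DF minutes hold 17982 frames, so frame 1958 lies in block 0 (frames 0–17981) with 1958 frames into that block.
The block's first minute is 1800 frames and the rest 1798 each; 1958 frames reaches minute 1, so 0 × 18 + 1 × 2 = 2 labels have been skipped so far.
Adding those back, label number 1958 + 2 = 1960 at 30 labels/s is 65 s + 10 f = 0 h 1 min 5 s frame 10, i.e. 00:01:05;10.

00:01:05;10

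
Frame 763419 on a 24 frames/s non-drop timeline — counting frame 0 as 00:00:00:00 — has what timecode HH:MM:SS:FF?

763419 ÷ 24 = 31809 full seconds, remainder 3 frames.
31809 s = 8 h 50 min 9 s.
Timecode: 08:50:09:03.

08:50:09:03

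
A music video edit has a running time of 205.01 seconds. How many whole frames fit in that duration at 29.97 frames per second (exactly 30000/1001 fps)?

Frames = 205.01 × 30000/1001 = 473100/77 ≈ 6144.1558.
Complete frames: 6144.

6144 frames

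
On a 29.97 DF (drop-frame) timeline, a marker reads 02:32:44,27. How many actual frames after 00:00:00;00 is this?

As if non-drop at 30 labels/s: (2 × 3600 + 32 × 60 + 44) × 30 + 27 = 274947.
Minute boundaries passed: 152; those not divisible by 10: 152 − 15 = 137; dropped labels = 2 × 137 = 274.
Actual frame index = 274947 − 274 = 274673.

274673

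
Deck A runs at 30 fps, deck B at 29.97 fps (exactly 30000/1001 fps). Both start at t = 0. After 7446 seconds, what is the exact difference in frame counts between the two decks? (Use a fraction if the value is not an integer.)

223380/1001 frames

A emits 30 × 7446 = 223380 frames; B emits 30000/1001 × 7446 = 223380000/1001.
Difference = 223380/1001 frames (≈ 223.1568); B is behind A.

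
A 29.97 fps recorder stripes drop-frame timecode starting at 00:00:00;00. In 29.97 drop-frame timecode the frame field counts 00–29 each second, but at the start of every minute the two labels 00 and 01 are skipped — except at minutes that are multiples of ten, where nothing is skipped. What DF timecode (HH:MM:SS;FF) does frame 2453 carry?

00:01:21;25

Ten DF minutes hold 17982 frames, so frame 2453 lies in block 0 (frames 0–17981) with 2453 frames into that block.
The block's first minute is 1800 frames and the rest 1798 each; 2453 frames reaches minute 1, so 0 × 18 + 1 × 2 = 2 labels have been skipped so far.
Adding those back, label number 2453 + 2 = 2455 at 30 labels/s is 81 s + 25 f = 0 h 1 min 21 s frame 25, i.e. 00:01:21;25.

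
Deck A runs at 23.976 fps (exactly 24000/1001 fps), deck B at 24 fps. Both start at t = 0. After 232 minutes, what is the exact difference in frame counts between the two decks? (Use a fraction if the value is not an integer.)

232 min = 13920 s.
A emits 24000/1001 × 13920 = 334080000/1001 frames; B emits 24 × 13920 = 334080.
Difference = 334080/1001 frames (≈ 333.7463); B is ahead of A.

334080/1001 frames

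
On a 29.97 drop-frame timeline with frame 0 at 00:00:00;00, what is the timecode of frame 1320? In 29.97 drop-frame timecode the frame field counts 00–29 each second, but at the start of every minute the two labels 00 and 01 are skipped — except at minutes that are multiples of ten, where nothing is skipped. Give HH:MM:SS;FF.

Ten DF minutes hold 17982 frames, so frame 1320 lies in block 0 (frames 0–17981) with 1320 frames into that block.
The block's first minute is 1800 frames and the rest 1798 each; 1320 frames reaches minute 0, so 0 × 18 + 0 × 2 = 0 labels have been skipped so far.
Adding those back, label number 1320 + 0 = 1320 at 30 labels/s is 44 s + 0 f = 0 h 0 min 44 s frame 0, i.e. 00:00:44;00.

00:00:44;00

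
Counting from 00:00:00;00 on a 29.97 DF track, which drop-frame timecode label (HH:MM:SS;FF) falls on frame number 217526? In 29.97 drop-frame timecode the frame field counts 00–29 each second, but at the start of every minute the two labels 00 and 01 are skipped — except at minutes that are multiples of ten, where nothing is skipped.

02:00:58;02

Each 10-minute DF block holds 10 × 60 × 30 − 9 × 2 = 17982 frames. 217526 ÷ 17982 → 12 full blocks, remainder 1742.
Within the partial block the first minute is 1800 frames and each further minute 1798, so 0 further minute boundaries passed. Total skipped labels = 18 × 12 + 2 × 0 = 216.
Non-drop label index = 217526 + 216 = 217742; at 30 labels/s that is 02:00:58:02, i.e. DF 02:00:58;02.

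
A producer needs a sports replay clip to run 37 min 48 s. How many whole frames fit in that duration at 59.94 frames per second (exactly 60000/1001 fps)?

37 min 48 s = 2268 s.
Frames = 2268 × 60000/1001 = 19440000/143 ≈ 135944.0559.
Complete frames: 135944.

135944 frames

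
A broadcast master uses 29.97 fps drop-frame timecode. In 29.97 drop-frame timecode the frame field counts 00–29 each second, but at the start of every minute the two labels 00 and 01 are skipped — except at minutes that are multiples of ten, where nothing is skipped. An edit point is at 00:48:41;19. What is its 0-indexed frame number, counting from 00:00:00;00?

87561

Complete 10-minute blocks: 4, each 17982 frames → 71928.
Remaining 8 whole minutes in the current block: 1800 + 7 × 1798 = 14386 frames.
Within the current minute: 41 × 30 + 19 − 2 = 1247 (labels ;00/;01 skipped at this minute). Total = 71928 + 14386 + 1247 = 87561.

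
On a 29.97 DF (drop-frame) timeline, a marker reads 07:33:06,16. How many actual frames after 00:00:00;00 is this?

Complete 10-minute blocks: 45, each 17982 frames → 809190.
Remaining 3 whole minutes in the current block: 1800 + 2 × 1798 = 5396 frames.
Within the current minute: 6 × 30 + 16 − 2 = 194 (labels ;00/;01 skipped at this minute). Total = 809190 + 5396 + 194 = 814780.

814780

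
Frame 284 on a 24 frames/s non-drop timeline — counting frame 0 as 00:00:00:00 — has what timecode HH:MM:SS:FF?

00:00:11:20

284 ÷ 24 = 11 full seconds, remainder 20 frames.
11 s = 0 h 0 min 11 s.
Timecode: 00:00:11:20.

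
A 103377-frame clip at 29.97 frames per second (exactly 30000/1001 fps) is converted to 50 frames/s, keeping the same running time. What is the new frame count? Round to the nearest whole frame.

Frames at target rate = 103377 × (50) / (30000/1001) = 34493459/200 ≈ 172467.295.
Nearest whole frame: 172467.

172467 frames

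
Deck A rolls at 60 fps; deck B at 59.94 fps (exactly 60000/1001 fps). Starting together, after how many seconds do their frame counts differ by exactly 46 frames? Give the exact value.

The gap grows by |60000/1001 − 60| = 60/1001 frames per second.
Time for a 46-frame gap: 46 ÷ (60/1001) = 23023/30 s.

23023/30 seconds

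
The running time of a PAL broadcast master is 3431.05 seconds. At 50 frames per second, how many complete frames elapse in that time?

Frames = 3431.05 × 50 = 343105/2 ≈ 171552.5000.
Complete frames: 171552.

171552 frames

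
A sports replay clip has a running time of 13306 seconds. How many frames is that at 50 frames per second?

665300 frames

Frames = 13306 × 50 = 665300.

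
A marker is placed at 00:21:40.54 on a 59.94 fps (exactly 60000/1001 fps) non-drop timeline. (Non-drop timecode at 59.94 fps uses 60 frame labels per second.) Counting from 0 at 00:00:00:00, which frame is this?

Total seconds to the label: (0 × 3600 + 21 × 60 + 40) = 1300.
Frame index = 1300 × 60 + 54 = 78054.

frame 78054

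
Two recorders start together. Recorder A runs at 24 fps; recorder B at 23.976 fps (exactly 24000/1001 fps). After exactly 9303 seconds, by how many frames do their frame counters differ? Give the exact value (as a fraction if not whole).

31896/143 frames

A emits 24 × 9303 = 223272 frames; B emits 24000/1001 × 9303 = 31896000/143.
Difference = 31896/143 frames (≈ 223.0490); B is behind A.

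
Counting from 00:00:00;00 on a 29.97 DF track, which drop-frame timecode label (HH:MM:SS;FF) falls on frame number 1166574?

Each 10-minute DF block holds 10 × 60 × 30 − 9 × 2 = 17982 frames. 1166574 ÷ 17982 → 64 full blocks, remainder 15726.
Within the partial block the first minute is 1800 frames and each further minute 1798, so 8 further minute boundaries passed. Total skipped labels = 18 × 64 + 2 × 8 = 1168.
Non-drop label index = 1166574 + 1168 = 1167742; at 30 labels/s that is 10:48:44:22, i.e. DF 10:48:44;22.

10:48:44;22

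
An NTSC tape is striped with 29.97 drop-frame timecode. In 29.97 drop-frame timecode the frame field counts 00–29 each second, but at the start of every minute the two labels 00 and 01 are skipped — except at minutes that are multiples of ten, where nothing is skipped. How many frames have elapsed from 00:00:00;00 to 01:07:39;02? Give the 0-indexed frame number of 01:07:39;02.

Complete 10-minute blocks: 6, each 17982 frames → 107892.
Remaining 7 whole minutes in the current block: 1800 + 6 × 1798 = 12588 frames.
Within the current minute: 39 × 30 + 2 − 2 = 1170 (labels ;00/;01 skipped at this minute). Total = 107892 + 12588 + 1170 = 121650.

121650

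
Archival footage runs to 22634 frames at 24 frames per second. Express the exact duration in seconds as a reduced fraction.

Running time = 22634 ÷ (24) = 22634 × 1/24 = 11317/12 s.

11317/12 seconds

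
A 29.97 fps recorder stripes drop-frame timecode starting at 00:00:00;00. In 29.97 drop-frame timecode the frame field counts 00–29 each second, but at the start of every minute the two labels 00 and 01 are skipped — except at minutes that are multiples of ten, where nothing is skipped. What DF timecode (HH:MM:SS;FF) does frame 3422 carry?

Ten DF minutes hold 17982 frames, so frame 3422 lies in block 0 (frames 0–17981) with 3422 frames into that block.
The block's first minute is 1800 frames and the rest 1798 each; 3422 frames reaches minute 1, so 0 × 18 + 1 × 2 = 2 labels have been skipped so far.
Adding those back, label number 3422 + 2 = 3424 at 30 labels/s is 114 s + 4 f = 0 h 1 min 54 s frame 4, i.e. 00:01:54;04.

00:01:54;04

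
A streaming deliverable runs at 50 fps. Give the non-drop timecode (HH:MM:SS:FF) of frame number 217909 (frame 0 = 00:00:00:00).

01:12:38:09

217909 ÷ 50 = 4358 full seconds, remainder 9 frames.
4358 s = 1 h 12 min 38 s.
Timecode: 01:12:38:09.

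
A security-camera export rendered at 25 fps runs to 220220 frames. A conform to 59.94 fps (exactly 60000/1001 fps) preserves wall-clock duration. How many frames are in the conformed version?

Target frames = source frames × (target rate / source rate) = 220220 × (60000/1001)/(25) = 220220 × 2400/1001 = 528000.

528000 frames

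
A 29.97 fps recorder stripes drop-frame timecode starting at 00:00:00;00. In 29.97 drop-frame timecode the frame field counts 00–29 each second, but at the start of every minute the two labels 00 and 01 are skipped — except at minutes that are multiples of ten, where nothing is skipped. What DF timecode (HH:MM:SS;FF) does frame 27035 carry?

Ten DF minutes hold 17982 frames, so frame 27035 lies in block 1 (frames 17982–35963) with 9053 frames into that block.
The block's first minute is 1800 frames and the rest 1798 each; 9053 frames reaches minute 5, so 1 × 18 + 5 × 2 = 28 labels have been skipped so far.
Adding those back, label number 27035 + 28 = 27063 at 30 labels/s is 902 s + 3 f = 0 h 15 min 2 s frame 3, i.e. 00:15:02;03.

00:15:02;03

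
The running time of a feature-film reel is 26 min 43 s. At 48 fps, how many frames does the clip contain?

76944 frames

26 min 43 s = 1603 s.
Frames = 1603 × 48 = 76944.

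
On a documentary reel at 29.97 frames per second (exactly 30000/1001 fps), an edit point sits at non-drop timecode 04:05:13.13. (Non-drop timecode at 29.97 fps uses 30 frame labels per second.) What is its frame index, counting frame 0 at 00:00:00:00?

Total seconds to the label: (4 × 3600 + 5 × 60 + 13) = 14713.
Frame index = 14713 × 30 + 13 = 441403.

frame 441403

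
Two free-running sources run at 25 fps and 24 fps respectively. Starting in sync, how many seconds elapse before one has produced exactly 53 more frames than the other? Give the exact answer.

53 seconds

The gap grows by |24 − 25| = 1 frame per second.
Time for a 53-frame gap: 53 ÷ (1) = 53 s.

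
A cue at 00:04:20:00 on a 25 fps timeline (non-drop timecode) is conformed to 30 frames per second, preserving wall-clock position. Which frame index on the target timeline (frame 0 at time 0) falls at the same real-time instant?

Source frame index: (0×3600 + 4×60 + 20) × 25 + 0 = 6500.
Real time: 6500 / (25) = 260 s.
Target frame: (260) × (30) = 7800.

frame 7800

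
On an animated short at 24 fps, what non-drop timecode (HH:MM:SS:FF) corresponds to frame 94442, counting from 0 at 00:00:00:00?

94442 ÷ 24 = 3935 full seconds, remainder 2 frames.
3935 s = 1 h 5 min 35 s.
Timecode: 01:05:35:02.

01:05:35:02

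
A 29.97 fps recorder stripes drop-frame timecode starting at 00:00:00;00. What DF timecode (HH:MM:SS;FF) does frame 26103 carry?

Each 10-minute DF block holds 10 × 60 × 30 − 9 × 2 = 17982 frames. 26103 ÷ 17982 → 1 full block, remainder 8121.
Within the partial block the first minute is 1800 frames and each further minute 1798, so 4 further minute boundaries passed. Total skipped labels = 18 × 1 + 2 × 4 = 26.
Non-drop label index = 26103 + 26 = 26129; at 30 labels/s that is 00:14:30:29, i.e. DF 00:14:30;29.

00:14:30;29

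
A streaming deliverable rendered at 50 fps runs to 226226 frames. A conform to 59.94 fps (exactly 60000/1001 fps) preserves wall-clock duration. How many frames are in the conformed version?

271200 frames

Target frames = source frames × (target rate / source rate) = 226226 × (60000/1001)/(50) = 226226 × 1200/1001 = 271200.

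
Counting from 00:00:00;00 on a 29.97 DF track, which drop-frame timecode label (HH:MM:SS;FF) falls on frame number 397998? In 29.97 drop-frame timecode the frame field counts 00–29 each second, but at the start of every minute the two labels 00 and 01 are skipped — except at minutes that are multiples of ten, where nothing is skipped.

Each 10-minute DF block holds 10 × 60 × 30 − 9 × 2 = 17982 frames. 397998 ÷ 17982 → 22 full blocks, remainder 2394.
Within the partial block the first minute is 1800 frames and each further minute 1798, so 1 further minute boundary passed. Total skipped labels = 18 × 22 + 2 × 1 = 398.
Non-drop label index = 397998 + 398 = 398396; at 30 labels/s that is 03:41:19:26, i.e. DF 03:41:19;26.

03:41:19;26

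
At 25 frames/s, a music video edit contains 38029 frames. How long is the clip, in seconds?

1521.16 seconds

Running time = 38029 / (25) = 1521.16 s.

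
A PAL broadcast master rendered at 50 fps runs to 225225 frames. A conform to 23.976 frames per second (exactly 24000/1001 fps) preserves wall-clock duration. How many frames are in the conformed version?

108000 frames

Target frames = source frames × (target rate / source rate) = 225225 × (24000/1001)/(50) = 225225 × 480/1001 = 108000.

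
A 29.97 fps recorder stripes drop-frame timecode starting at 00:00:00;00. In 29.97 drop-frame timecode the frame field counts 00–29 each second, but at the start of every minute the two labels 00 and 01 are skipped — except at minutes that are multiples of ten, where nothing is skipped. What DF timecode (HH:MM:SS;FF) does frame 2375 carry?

Ten DF minutes hold 17982 frames, so frame 2375 lies in block 0 (frames 0–17981) with 2375 frames into that block.
The block's first minute is 1800 frames and the rest 1798 each; 2375 frames reaches minute 1, so 0 × 18 + 1 × 2 = 2 labels have been skipped so far.
Adding those back, label number 2375 + 2 = 2377 at 30 labels/s is 79 s + 7 f = 0 h 1 min 19 s frame 7, i.e. 00:01:19;07.

00:01:19;07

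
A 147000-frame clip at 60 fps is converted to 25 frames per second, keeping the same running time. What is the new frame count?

Target frames = source frames × (target rate / source rate) = 147000 × (25)/(60) = 147000 × 5/12 = 61250.

61250 frames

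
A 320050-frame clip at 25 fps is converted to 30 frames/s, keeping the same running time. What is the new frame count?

Target frames = source frames × (target rate / source rate) = 320050 × (30)/(25) = 320050 × 6/5 = 384060.

384060 frames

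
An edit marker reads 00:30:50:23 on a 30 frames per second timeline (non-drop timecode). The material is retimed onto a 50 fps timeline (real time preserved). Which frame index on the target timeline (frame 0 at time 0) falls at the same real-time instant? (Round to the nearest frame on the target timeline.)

Source frame index: (0×3600 + 30×60 + 50) × 30 + 23 = 55523.
Real time: 55523 / (30) = 55523/30 s.
Target frame: (55523/30) × (50) = 277615/3 ≈ 92538.333 → 92538.

frame 92538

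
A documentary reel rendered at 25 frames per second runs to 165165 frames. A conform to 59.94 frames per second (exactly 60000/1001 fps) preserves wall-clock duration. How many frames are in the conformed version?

Target frames = source frames × (target rate / source rate) = 165165 × (60000/1001)/(25) = 165165 × 2400/1001 = 396000.

396000 frames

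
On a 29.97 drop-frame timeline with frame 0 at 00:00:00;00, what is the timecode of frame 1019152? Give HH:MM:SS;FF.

09:26:45;22

Ten DF minutes hold 17982 frames, so frame 1019152 lies in block 56 (frames 1006992–1024973) with 12160 frames into that block.
The block's first minute is 1800 frames and the rest 1798 each; 12160 frames reaches minute 6, so 56 × 18 + 6 × 2 = 1020 labels have been skipped so far.
Adding those back, label number 1019152 + 1020 = 1020172 at 30 labels/s is 34005 s + 22 f = 9 h 26 min 45 s frame 22, i.e. 09:26:45;22.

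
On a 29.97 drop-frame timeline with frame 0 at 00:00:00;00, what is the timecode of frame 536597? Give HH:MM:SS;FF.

Ten DF minutes hold 17982 frames, so frame 536597 lies in block 29 (frames 521478–539459) with 15119 frames into that block.
The block's first minute is 1800 frames and the rest 1798 each; 15119 frames reaches minute 8, so 29 × 18 + 8 × 2 = 538 labels have been skipped so far.
Adding those back, label number 536597 + 538 = 537135 at 30 labels/s is 17904 s + 15 f = 4 h 58 min 24 s frame 15, i.e. 04:58:24;15.

04:58:24;15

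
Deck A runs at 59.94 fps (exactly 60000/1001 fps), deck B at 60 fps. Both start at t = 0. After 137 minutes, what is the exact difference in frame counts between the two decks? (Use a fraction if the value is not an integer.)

493200/1001 frames

137 min = 8220 s.
A emits 60000/1001 × 8220 = 493200000/1001 frames; B emits 60 × 8220 = 493200.
Difference = 493200/1001 frames (≈ 492.7073); B is ahead of A.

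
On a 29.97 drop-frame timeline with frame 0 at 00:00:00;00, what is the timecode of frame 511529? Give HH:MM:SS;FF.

Each 10-minute DF block holds 10 × 60 × 30 − 9 × 2 = 17982 frames. 511529 ÷ 17982 → 28 full blocks, remainder 8033.
Within the partial block the first minute is 1800 frames and each further minute 1798, so 4 further minute boundaries passed. Total skipped labels = 18 × 28 + 2 × 4 = 512.
Non-drop label index = 511529 + 512 = 512041; at 30 labels/s that is 04:44:28:01, i.e. DF 04:44:28;01.

04:44:28;01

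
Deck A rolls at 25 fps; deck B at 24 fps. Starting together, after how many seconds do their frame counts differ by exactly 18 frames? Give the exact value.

18 seconds

The gap grows by |24 − 25| = 1 frame per second.
Time for a 18-frame gap: 18 ÷ (1) = 18 s.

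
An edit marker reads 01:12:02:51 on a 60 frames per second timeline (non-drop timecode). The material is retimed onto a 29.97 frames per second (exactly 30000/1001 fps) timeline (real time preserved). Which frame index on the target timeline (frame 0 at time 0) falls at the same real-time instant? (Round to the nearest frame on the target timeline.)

Source frame index: (1×3600 + 12×60 + 2) × 60 + 51 = 259371.
Real time: 259371 / (60) = 86457/20 s.
Target frame: (86457/20) × (30000/1001) = 18526500/143 ≈ 129555.944 → 129556.

frame 129556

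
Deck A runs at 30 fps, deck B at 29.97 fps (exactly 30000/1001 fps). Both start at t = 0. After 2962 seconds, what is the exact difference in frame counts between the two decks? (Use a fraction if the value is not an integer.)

A emits 30 × 2962 = 88860 frames; B emits 30000/1001 × 2962 = 88860000/1001.
Difference = 88860/1001 frames (≈ 88.7712); B is behind A.

88860/1001 frames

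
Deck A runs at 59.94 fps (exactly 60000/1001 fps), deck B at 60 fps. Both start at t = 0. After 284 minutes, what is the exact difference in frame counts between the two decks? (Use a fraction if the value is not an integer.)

1022400/1001 frames

284 min = 17040 s.
A emits 60000/1001 × 17040 = 1022400000/1001 frames; B emits 60 × 17040 = 1022400.
Difference = 1022400/1001 frames (≈ 1021.3786); B is ahead of A.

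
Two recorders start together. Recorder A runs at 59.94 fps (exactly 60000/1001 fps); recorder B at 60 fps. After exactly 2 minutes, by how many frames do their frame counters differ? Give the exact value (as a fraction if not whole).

7200/1001 frames

2 min = 120 s.
A emits 60000/1001 × 120 = 7200000/1001 frames; B emits 60 × 120 = 7200.
Difference = 7200/1001 frames (≈ 7.1928); B is ahead of A.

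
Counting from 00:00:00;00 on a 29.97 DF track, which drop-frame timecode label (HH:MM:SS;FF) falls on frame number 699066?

Each 10-minute DF block holds 10 × 60 × 30 − 9 × 2 = 17982 frames. 699066 ÷ 17982 → 38 full blocks, remainder 15750.
Within the partial block the first minute is 1800 frames and each further minute 1798, so 8 further minute boundaries passed. Total skipped labels = 18 × 38 + 2 × 8 = 700.
Non-drop label index = 699066 + 700 = 699766; at 30 labels/s that is 06:28:45:16, i.e. DF 06:28:45;16.

06:28:45;16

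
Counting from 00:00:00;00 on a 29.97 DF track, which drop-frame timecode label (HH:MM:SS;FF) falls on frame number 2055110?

Ten DF minutes hold 17982 frames, so frame 2055110 lies in block 114 (frames 2049948–2067929) with 5162 frames into that block.
The block's first minute is 1800 frames and the rest 1798 each; 5162 frames reaches minute 2, so 114 × 18 + 2 × 2 = 2056 labels have been skipped so far.
Adding those back, label number 2055110 + 2056 = 2057166 at 30 labels/s is 68572 s + 6 f = 19 h 2 min 52 s frame 6, i.e. 19:02:52;06.

19:02:52;06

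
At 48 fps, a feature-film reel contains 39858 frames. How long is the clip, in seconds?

Running time = 39858 / (48) = 830.375 s.

830.375 seconds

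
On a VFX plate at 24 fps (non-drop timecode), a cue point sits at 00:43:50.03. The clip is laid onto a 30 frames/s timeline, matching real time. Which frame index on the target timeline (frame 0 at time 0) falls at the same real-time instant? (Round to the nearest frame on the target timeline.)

frame 78904

Source frame index: (0×3600 + 43×60 + 50) × 24 + 3 = 63123.
Real time: 63123 / (24) = 21041/8 s.
Target frame: (21041/8) × (30) = 315615/4 ≈ 78903.750 → 78904.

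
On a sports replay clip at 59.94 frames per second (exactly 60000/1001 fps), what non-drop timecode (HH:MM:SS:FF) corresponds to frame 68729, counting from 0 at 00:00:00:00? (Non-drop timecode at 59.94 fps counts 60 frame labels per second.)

00:19:05:29

68729 ÷ 60 = 1145 full seconds, remainder 29 frames.
1145 s = 0 h 19 min 5 s.
Timecode: 00:19:05:29.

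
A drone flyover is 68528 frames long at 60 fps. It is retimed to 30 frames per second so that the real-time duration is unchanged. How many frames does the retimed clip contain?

34264 frames

Target frames = source frames × (target rate / source rate) = 68528 × (30)/(60) = 68528 × 1/2 = 34264.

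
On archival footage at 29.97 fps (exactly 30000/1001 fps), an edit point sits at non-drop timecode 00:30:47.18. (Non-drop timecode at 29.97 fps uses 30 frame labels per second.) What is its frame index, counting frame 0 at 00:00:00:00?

frame 55428

Total seconds to the label: (0 × 3600 + 30 × 60 + 47) = 1847.
Frame index = 1847 × 30 + 18 = 55428.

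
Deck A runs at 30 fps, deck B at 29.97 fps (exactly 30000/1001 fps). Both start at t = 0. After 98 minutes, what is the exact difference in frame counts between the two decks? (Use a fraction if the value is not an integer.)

98 min = 5880 s.
A emits 30 × 5880 = 176400 frames; B emits 30000/1001 × 5880 = 25200000/143.
Difference = 25200/143 frames (≈ 176.2238); B is behind A.

25200/143 frames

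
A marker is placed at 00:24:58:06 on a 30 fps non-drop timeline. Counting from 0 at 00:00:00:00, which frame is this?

44946

Total seconds to the label: (0 × 3600 + 24 × 60 + 58) = 1498.
Frame index = 1498 × 30 + 6 = 44946.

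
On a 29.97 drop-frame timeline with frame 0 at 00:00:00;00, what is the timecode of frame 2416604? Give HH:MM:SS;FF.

22:23:54;02

Each 10-minute DF block holds 10 × 60 × 30 − 9 × 2 = 17982 frames. 2416604 ÷ 17982 → 134 full blocks, remainder 7016.
Within the partial block the first minute is 1800 frames and each further minute 1798, so 3 further minute boundaries passed. Total skipped labels = 18 × 134 + 2 × 3 = 2418.
Non-drop label index = 2416604 + 2418 = 2419022; at 30 labels/s that is 22:23:54:02, i.e. DF 22:23:54;02.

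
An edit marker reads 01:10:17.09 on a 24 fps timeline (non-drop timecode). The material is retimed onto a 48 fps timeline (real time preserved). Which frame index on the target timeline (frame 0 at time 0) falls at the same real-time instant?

frame 202434

Source frame index: (1×3600 + 10×60 + 17) × 24 + 9 = 101217.
Real time: 101217 / (24) = 33739/8 s.
Target frame: (33739/8) × (48) = 202434.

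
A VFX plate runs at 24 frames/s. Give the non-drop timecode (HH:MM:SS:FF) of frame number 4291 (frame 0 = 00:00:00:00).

00:02:58:19

4291 ÷ 24 = 178 full seconds, remainder 19 frames.
178 s = 0 h 2 min 58 s.
Timecode: 00:02:58:19.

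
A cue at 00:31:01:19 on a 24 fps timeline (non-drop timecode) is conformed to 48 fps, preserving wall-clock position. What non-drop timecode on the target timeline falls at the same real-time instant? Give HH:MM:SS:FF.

00:31:01:38

Source frame index: (0×3600 + 31×60 + 1) × 24 + 19 = 44683.
Real time: 44683 / (24) = 44683/24 s.
Target frame: (44683/24) × (48) = 89366.
At 48 labels/s: frame 89366 → 00:31:01:38.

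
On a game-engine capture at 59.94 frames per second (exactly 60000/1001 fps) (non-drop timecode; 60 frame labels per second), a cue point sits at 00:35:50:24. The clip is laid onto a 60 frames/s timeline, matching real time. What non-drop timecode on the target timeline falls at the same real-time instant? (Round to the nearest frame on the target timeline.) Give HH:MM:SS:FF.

Source frame index: (0×3600 + 35×60 + 50) × 60 + 24 = 129024.
Real time: 129024 / (60000/1001) = 1345344/625 s.
Target frame: (1345344/625) × (60) = 16144128/125 ≈ 129153.024 → 129153.
At 60 labels/s: frame 129153 → 00:35:52:33.

00:35:52:33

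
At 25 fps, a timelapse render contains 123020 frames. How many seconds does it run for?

4920.8 seconds

Running time = 123020 / (25) = 4920.8 s.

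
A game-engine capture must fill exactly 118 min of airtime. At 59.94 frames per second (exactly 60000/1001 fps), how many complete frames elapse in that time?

424375 frames

118 min = 7080 s.
Frames = 7080 × 60000/1001 = 424800000/1001 ≈ 424375.6244.
Complete frames: 424375.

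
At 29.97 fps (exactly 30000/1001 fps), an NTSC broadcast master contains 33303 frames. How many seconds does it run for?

1111.2101 seconds

Running time = 33303 / (30000/1001) = 1111.2101 s.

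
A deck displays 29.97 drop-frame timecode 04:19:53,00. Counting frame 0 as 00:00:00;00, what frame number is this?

Complete 10-minute blocks: 25, each 17982 frames → 449550.
Remaining 9 whole minutes in the current block: 1800 + 8 × 1798 = 16184 frames.
Within the current minute: 53 × 30 + 0 − 2 = 1588 (labels ;00/;01 skipped at this minute). Total = 449550 + 16184 + 1588 = 467322.

467322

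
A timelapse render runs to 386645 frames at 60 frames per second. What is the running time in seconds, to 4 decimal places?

6444.0833 seconds

Running time = 386645 × 1/60 = 77329/12 s ≈ 6444.0833 s.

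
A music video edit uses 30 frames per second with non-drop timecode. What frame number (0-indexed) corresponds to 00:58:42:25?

frame 105685

Total seconds to the label: (0 × 3600 + 58 × 60 + 42) = 3522.
Frame index = 3522 × 30 + 25 = 105685.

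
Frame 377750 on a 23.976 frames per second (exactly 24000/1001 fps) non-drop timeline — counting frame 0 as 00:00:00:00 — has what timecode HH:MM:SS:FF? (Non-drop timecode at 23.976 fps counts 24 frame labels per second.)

04:22:19:14

377750 ÷ 24 = 15739 full seconds, remainder 14 frames.
15739 s = 4 h 22 min 19 s.
Timecode: 04:22:19:14.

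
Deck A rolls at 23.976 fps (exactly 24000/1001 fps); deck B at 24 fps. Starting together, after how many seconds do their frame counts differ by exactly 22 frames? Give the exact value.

11011/12 seconds

The gap grows by |24 − 24000/1001| = 24/1001 frames per second.
Time for a 22-frame gap: 22 ÷ (24/1001) = 11011/12 s.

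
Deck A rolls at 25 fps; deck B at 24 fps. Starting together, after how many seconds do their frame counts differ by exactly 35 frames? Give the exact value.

35 seconds

The gap grows by |24 − 25| = 1 frame per second.
Time for a 35-frame gap: 35 ÷ (1) = 35 s.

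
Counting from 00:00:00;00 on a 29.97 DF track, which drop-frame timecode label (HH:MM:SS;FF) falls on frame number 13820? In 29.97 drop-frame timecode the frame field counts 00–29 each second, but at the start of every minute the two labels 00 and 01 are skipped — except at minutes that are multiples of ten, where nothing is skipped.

00:07:41;04

Ten DF minutes hold 17982 frames, so frame 13820 lies in block 0 (frames 0–17981) with 13820 frames into that block.
The block's first minute is 1800 frames and the rest 1798 each; 13820 frames reaches minute 7, so 0 × 18 + 7 × 2 = 14 labels have been skipped so far.
Adding those back, label number 13820 + 14 = 13834 at 30 labels/s is 461 s + 4 f = 0 h 7 min 41 s frame 4, i.e. 00:07:41;04.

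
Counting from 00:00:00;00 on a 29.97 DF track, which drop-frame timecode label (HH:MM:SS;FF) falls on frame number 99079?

00:55:05;29

Each 10-minute DF block holds 10 × 60 × 30 − 9 × 2 = 17982 frames. 99079 ÷ 17982 → 5 full blocks, remainder 9169.
Within the partial block the first minute is 1800 frames and each further minute 1798, so 5 further minute boundaries passed. Total skipped labels = 18 × 5 + 2 × 5 = 100.
Non-drop label index = 99079 + 100 = 99179; at 30 labels/s that is 00:55:05:29, i.e. DF 00:55:05;29.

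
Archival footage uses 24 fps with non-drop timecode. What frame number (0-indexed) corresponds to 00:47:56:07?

Total seconds to the label: (0 × 3600 + 47 × 60 + 56) = 2876.
Frame index = 2876 × 24 + 7 = 69031.

frame 69031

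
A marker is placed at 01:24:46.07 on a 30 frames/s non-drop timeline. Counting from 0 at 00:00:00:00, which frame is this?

Total seconds to the label: (1 × 3600 + 24 × 60 + 46) = 5086.
Frame index = 5086 × 30 + 7 = 152587.

frame 152587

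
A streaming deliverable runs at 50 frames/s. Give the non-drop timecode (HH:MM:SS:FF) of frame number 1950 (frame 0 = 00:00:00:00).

1950 ÷ 50 = 39 full seconds, remainder 0 frames.
39 s = 0 h 0 min 39 s.
Timecode: 00:00:39:00.

00:00:39:00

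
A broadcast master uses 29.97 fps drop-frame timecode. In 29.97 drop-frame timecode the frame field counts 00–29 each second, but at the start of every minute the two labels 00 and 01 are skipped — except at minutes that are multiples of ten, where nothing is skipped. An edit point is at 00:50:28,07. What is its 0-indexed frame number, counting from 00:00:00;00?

90757

As if non-drop at 30 labels/s: (0 × 3600 + 50 × 60 + 28) × 30 + 7 = 90847.
Minute boundaries passed: 50; those not divisible by 10: 50 − 5 = 45; dropped labels = 2 × 45 = 90.
Actual frame index = 90847 − 90 = 90757.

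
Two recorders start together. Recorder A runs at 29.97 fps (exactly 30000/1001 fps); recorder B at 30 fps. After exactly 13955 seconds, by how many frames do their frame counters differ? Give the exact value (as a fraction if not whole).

418650/1001 frames

A emits 30000/1001 × 13955 = 418650000/1001 frames; B emits 30 × 13955 = 418650.
Difference = 418650/1001 frames (≈ 418.2318); B is ahead of A.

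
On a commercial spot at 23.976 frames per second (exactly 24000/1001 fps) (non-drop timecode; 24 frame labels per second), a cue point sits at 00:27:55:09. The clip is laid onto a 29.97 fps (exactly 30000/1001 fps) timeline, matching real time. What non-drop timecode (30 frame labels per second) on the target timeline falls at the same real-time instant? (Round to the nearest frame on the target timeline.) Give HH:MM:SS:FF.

Source frame index: (0×3600 + 27×60 + 55) × 24 + 9 = 40209.
Real time: 40209 / (24000/1001) = 13416403/8000 s.
Target frame: (13416403/8000) × (30000/1001) = 201045/4 ≈ 50261.250 → 50261.
At 30 labels/s: frame 50261 → 00:27:55:11.

00:27:55:11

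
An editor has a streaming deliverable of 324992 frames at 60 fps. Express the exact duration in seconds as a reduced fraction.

81248/15 seconds

Running time = 324992 ÷ (60) = 324992 × 1/60 = 81248/15 s.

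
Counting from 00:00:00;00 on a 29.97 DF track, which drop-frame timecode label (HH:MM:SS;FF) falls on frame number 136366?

Each 10-minute DF block holds 10 × 60 × 30 − 9 × 2 = 17982 frames. 136366 ÷ 17982 → 7 full blocks, remainder 10492.
Within the partial block the first minute is 1800 frames and each further minute 1798, so 5 further minute boundaries passed. Total skipped labels = 18 × 7 + 2 × 5 = 136.
Non-drop label index = 136366 + 136 = 136502; at 30 labels/s that is 01:15:50:02, i.e. DF 01:15:50;02.

01:15:50;02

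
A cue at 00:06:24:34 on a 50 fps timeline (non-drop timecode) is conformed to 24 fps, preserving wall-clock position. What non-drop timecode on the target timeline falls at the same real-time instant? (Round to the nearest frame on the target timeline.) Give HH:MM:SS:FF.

Source frame index: (0×3600 + 6×60 + 24) × 50 + 34 = 19234.
Real time: 19234 / (50) = 9617/25 s.
Target frame: (9617/25) × (24) = 230808/25 ≈ 9232.320 → 9232.
At 24 labels/s: frame 9232 → 00:06:24:16.

00:06:24:16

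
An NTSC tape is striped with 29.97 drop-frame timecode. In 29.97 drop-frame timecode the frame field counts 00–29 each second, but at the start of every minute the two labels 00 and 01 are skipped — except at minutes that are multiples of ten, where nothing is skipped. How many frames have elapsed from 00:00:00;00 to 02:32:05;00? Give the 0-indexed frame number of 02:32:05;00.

Complete 10-minute blocks: 15, each 17982 frames → 269730.
Remaining 2 whole minutes in the current block: 1800 + 1 × 1798 = 3598 frames.
Within the current minute: 5 × 30 + 0 − 2 = 148 (labels ;00/;01 skipped at this minute). Total = 269730 + 3598 + 148 = 273476.

273476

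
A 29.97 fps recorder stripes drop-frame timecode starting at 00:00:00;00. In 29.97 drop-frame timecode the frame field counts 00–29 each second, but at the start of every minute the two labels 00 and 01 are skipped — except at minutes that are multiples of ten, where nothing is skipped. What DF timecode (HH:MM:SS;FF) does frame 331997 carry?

Ten DF minutes hold 17982 frames, so frame 331997 lies in block 18 (frames 323676–341657) with 8321 frames into that block.
The block's first minute is 1800 frames and the rest 1798 each; 8321 frames reaches minute 4, so 18 × 18 + 4 × 2 = 332 labels have been skipped so far.
Adding those back, label number 331997 + 332 = 332329 at 30 labels/s is 11077 s + 19 f = 3 h 4 min 37 s frame 19, i.e. 03:04:37;19.

03:04:37;19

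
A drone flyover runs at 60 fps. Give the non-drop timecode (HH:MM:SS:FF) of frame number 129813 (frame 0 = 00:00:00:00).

00:36:03:33

129813 ÷ 60 = 2163 full seconds, remainder 33 frames.
2163 s = 0 h 36 min 3 s.
Timecode: 00:36:03:33.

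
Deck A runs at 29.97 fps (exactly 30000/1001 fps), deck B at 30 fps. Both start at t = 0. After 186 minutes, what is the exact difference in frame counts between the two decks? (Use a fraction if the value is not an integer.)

334800/1001 frames

186 min = 11160 s.
A emits 30000/1001 × 11160 = 334800000/1001 frames; B emits 30 × 11160 = 334800.
Difference = 334800/1001 frames (≈ 334.4655); B is ahead of A.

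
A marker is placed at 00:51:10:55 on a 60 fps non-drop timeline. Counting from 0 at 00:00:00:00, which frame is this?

frame 184255

Total seconds to the label: (0 × 3600 + 51 × 60 + 10) = 3070.
Frame index = 3070 × 60 + 55 = 184255.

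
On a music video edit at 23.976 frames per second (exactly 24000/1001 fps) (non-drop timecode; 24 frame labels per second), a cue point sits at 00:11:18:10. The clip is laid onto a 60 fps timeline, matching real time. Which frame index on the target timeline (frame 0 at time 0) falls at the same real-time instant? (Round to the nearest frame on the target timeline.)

frame 40746

Source frame index: (0×3600 + 11×60 + 18) × 24 + 10 = 16282.
Real time: 16282 / (24000/1001) = 8149141/12000 s.
Target frame: (8149141/12000) × (60) = 8149141/200 ≈ 40745.705 → 40746.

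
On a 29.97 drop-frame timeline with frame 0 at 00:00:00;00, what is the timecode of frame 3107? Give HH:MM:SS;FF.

00:01:43;19

Ten DF minutes hold 17982 frames, so frame 3107 lies in block 0 (frames 0–17981) with 3107 frames into that block.
The block's first minute is 1800 frames and the rest 1798 each; 3107 frames reaches minute 1, so 0 × 18 + 1 × 2 = 2 labels have been skipped so far.
Adding those back, label number 3107 + 2 = 3109 at 30 labels/s is 103 s + 19 f = 0 h 1 min 43 s frame 19, i.e. 00:01:43;19.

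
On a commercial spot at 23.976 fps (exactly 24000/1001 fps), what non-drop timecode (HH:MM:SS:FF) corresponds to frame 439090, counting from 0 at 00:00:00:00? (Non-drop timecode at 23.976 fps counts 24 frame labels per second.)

439090 ÷ 24 = 18295 full seconds, remainder 10 frames.
18295 s = 5 h 4 min 55 s.
Timecode: 05:04:55:10.

05:04:55:10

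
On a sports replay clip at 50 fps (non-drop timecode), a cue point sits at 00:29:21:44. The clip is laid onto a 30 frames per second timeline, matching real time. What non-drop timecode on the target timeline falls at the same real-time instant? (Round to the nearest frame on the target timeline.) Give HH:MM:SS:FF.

00:29:21:26

Source frame index: (0×3600 + 29×60 + 21) × 50 + 44 = 88094.
Real time: 88094 / (50) = 44047/25 s.
Target frame: (44047/25) × (30) = 264282/5 ≈ 52856.400 → 52856.
At 30 labels/s: frame 52856 → 00:29:21:26.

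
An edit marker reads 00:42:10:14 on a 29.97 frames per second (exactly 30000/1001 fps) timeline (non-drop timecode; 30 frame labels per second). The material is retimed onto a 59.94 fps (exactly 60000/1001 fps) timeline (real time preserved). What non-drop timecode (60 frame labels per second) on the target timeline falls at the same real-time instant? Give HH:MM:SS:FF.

00:42:10:28

Source frame index: (0×3600 + 42×60 + 10) × 30 + 14 = 75914.
Real time: 75914 / (30000/1001) = 37994957/15000 s.
Target frame: (37994957/15000) × (60000/1001) = 151828.
At 60 labels/s: frame 151828 → 00:42:10:28.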